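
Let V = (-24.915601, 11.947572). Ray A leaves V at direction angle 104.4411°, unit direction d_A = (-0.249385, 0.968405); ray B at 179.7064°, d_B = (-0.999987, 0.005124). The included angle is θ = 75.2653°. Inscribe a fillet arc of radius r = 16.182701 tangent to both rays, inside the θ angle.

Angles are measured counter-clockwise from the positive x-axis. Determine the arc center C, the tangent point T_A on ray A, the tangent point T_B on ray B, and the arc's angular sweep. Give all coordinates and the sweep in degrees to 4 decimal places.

bisector direction at 142.0738° = (-0.788803,0.614647)
center distance |VC| = r/sin(θ/2) = 16.182701/sin(37.6326°) = 26.503099
C = V + |VC|·bis = (-45.8213,28.2376)
T_A = V + ((C−V)·d_A)·d_A = V + 20.9889·d_A = (-30.1499,32.2733)
T_B = V + ((C−V)·d_B)·d_B = V + 20.9889·d_B = (-45.9042,12.0551)
sweep = 180° − θ = 104.7347°

center=(-45.8213,28.2376) T_A=(-30.1499,32.2733) T_B=(-45.9042,12.0551) sweep=104.7347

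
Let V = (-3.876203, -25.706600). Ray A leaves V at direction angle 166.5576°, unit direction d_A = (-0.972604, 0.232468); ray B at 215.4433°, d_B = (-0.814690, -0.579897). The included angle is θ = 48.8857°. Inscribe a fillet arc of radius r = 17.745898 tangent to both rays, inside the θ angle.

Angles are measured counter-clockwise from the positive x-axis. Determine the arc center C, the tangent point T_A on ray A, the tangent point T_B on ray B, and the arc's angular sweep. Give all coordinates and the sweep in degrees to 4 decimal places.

bisector direction at 191.0005° = (-0.981626,-0.190817)
center distance |VC| = r/sin(θ/2) = 17.745898/sin(24.4428°) = 42.886720
C = V + |VC|·bis = (-45.9749,-33.8901)
T_A = V + ((C−V)·d_A)·d_A = V + 39.0430·d_A = (-41.8496,-16.6304)
T_B = V + ((C−V)·d_B)·d_B = V + 39.0430·d_B = (-35.6841,-48.3475)
sweep = 180° − θ = 131.1143°

center=(-45.9749,-33.8901) T_A=(-41.8496,-16.6304) T_B=(-35.6841,-48.3475) sweep=131.1143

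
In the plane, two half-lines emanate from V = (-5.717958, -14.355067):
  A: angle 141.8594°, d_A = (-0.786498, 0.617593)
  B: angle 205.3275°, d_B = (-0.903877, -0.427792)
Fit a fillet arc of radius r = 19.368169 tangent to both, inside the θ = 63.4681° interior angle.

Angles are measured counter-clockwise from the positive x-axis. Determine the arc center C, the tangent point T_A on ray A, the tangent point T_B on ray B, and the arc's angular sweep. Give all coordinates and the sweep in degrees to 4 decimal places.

bisector direction at 173.5934° = (-0.993755,0.111583)
center distance |VC| = r/sin(θ/2) = 19.368169/sin(31.7340°) = 36.823211
C = V + |VC|·bis = (-42.3112,-10.2462)
T_A = V + ((C−V)·d_A)·d_A = V + 31.3181·d_A = (-30.3496,4.9868)
T_B = V + ((C−V)·d_B)·d_B = V + 31.3181·d_B = (-34.0257,-27.7527)
sweep = 180° − θ = 116.5319°

center=(-42.3112,-10.2462) T_A=(-30.3496,4.9868) T_B=(-34.0257,-27.7527) sweep=116.5319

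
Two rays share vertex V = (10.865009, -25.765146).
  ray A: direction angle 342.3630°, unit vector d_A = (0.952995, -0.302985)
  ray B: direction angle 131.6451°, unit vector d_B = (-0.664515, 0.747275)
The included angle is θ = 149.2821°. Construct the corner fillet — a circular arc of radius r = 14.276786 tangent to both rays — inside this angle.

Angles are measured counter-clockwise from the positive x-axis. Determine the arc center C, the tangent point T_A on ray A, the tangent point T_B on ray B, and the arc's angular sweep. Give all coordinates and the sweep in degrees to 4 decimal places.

center=(18.9278,-13.3476) T_A=(14.6022,-26.9533) T_B=(8.2591,-22.8347) sweep=30.7179

bisector direction at 57.0041° = (0.544580,0.838709)
center distance |VC| = r/sin(θ/2) = 14.276786/sin(74.6411°) = 14.805560
C = V + |VC|·bis = (18.9278,-13.3476)
T_A = V + ((C−V)·d_A)·d_A = V + 3.9215·d_A = (14.6022,-26.9533)
T_B = V + ((C−V)·d_B)·d_B = V + 3.9215·d_B = (8.2591,-22.8347)
sweep = 180° − θ = 30.7179°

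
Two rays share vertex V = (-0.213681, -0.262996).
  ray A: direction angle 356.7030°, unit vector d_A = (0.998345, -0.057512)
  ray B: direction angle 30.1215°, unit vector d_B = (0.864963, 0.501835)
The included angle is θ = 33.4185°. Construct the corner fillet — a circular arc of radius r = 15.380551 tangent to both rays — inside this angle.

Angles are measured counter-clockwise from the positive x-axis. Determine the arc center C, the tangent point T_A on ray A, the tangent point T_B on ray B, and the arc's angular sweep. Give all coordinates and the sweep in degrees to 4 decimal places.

bisector direction at 13.4123° = (0.972726,0.231956)
center distance |VC| = r/sin(θ/2) = 15.380551/sin(16.7093°) = 53.494750
C = V + |VC|·bis = (51.8221,12.1454)
T_A = V + ((C−V)·d_A)·d_A = V + 51.2360·d_A = (50.9375,-3.2097)
T_B = V + ((C−V)·d_B)·d_B = V + 51.2360·d_B = (44.1036,25.4490)
sweep = 180° − θ = 146.5815°

center=(51.8221,12.1454) T_A=(50.9375,-3.2097) T_B=(44.1036,25.4490) sweep=146.5815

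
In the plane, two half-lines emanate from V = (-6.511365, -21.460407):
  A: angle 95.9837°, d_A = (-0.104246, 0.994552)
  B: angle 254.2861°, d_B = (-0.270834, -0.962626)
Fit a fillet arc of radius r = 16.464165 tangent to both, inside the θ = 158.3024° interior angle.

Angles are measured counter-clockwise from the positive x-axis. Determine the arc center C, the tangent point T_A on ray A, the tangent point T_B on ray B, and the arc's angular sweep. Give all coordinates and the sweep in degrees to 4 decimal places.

bisector direction at 175.1349° = (-0.996397,0.084810)
center distance |VC| = r/sin(θ/2) = 16.464165/sin(79.1512°) = 16.763779
C = V + |VC|·bis = (-23.2147,-20.0387)
T_A = V + ((C−V)·d_A)·d_A = V + 3.1552·d_A = (-6.8403,-18.3224)
T_B = V + ((C−V)·d_B)·d_B = V + 3.1552·d_B = (-7.3659,-24.4977)
sweep = 180° − θ = 21.6976°

center=(-23.2147,-20.0387) T_A=(-6.8403,-18.3224) T_B=(-7.3659,-24.4977) sweep=21.6976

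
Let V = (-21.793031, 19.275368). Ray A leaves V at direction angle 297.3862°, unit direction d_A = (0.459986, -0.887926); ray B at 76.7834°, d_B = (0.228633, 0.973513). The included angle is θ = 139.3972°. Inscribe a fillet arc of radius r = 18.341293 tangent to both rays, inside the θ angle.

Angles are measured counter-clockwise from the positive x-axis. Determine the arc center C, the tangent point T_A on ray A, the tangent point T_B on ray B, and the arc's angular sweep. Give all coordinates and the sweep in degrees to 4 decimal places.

center=(-2.3862,21.6874) T_A=(-18.6720,13.2506) T_B=(-20.2417,25.8808) sweep=40.6028

bisector direction at 7.0848° = (0.992365,0.123338)
center distance |VC| = r/sin(θ/2) = 18.341293/sin(69.6986°) = 19.556110
C = V + |VC|·bis = (-2.3862,21.6874)
T_A = V + ((C−V)·d_A)·d_A = V + 6.7852·d_A = (-18.6720,13.2506)
T_B = V + ((C−V)·d_B)·d_B = V + 6.7852·d_B = (-20.2417,25.8808)
sweep = 180° − θ = 40.6028°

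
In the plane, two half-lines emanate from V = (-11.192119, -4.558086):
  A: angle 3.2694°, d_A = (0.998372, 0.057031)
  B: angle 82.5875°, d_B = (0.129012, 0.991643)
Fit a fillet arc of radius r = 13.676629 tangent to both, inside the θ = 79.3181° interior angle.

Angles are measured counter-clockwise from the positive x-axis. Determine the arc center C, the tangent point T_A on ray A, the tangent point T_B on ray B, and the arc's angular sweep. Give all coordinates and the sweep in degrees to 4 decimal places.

bisector direction at 42.9285° = (0.732205,0.681085)
center distance |VC| = r/sin(θ/2) = 13.676629/sin(39.6591°) = 21.429409
C = V + |VC|·bis = (4.4986,10.0372)
T_A = V + ((C−V)·d_A)·d_A = V + 16.4976·d_A = (5.2786,-3.6172)
T_B = V + ((C−V)·d_B)·d_B = V + 16.4976·d_B = (-9.0637,11.8016)
sweep = 180° − θ = 100.6819°

center=(4.4986,10.0372) T_A=(5.2786,-3.6172) T_B=(-9.0637,11.8016) sweep=100.6819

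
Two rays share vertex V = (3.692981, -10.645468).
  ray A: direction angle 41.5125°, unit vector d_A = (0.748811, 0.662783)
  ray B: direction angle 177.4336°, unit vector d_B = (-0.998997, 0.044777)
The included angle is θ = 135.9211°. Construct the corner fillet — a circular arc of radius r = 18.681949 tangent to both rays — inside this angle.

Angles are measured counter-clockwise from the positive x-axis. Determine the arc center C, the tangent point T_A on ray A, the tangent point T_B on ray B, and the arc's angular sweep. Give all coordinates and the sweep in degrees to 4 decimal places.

bisector direction at 109.4731° = (-0.333363,0.942798)
center distance |VC| = r/sin(θ/2) = 18.681949/sin(67.9605°) = 20.154743
C = V + |VC|·bis = (-3.0259,8.3564)
T_A = V + ((C−V)·d_A)·d_A = V + 7.5630·d_A = (9.3562,-5.6329)
T_B = V + ((C−V)·d_B)·d_B = V + 7.5630·d_B = (-3.8624,-10.3068)
sweep = 180° − θ = 44.0789°

center=(-3.0259,8.3564) T_A=(9.3562,-5.6329) T_B=(-3.8624,-10.3068) sweep=44.0789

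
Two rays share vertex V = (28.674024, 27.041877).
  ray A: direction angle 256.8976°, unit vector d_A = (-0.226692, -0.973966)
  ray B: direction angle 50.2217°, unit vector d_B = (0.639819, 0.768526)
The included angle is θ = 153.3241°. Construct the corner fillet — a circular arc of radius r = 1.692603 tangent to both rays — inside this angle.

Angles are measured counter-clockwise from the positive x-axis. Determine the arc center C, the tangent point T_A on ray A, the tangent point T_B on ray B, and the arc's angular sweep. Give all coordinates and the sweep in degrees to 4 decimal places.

bisector direction at 333.5596° = (0.895398,-0.445266)
center distance |VC| = r/sin(θ/2) = 1.692603/sin(76.6620°) = 1.739524
C = V + |VC|·bis = (30.2316,26.2673)
T_A = V + ((C−V)·d_A)·d_A = V + 0.4013·d_A = (28.5831,26.6510)
T_B = V + ((C−V)·d_B)·d_B = V + 0.4013·d_B = (28.9308,27.3503)
sweep = 180° − θ = 26.6759°

center=(30.2316,26.2673) T_A=(28.5831,26.6510) T_B=(28.9308,27.3503) sweep=26.6759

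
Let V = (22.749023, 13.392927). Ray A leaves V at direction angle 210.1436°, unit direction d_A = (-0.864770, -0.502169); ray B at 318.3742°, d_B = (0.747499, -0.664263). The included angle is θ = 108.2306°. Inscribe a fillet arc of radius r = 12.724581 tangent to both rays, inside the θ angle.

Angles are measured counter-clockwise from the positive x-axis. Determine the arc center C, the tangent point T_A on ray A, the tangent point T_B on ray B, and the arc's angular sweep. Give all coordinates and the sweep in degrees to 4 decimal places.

center=(21.1779,-2.2338) T_A=(14.7881,8.7700) T_B=(29.6304,7.2778) sweep=71.7694

bisector direction at 264.2589° = (-0.100034,-0.994984)
center distance |VC| = r/sin(θ/2) = 12.724581/sin(54.1153°) = 15.705516
C = V + |VC|·bis = (21.1779,-2.2338)
T_A = V + ((C−V)·d_A)·d_A = V + 9.2059·d_A = (14.7881,8.7700)
T_B = V + ((C−V)·d_B)·d_B = V + 9.2059·d_B = (29.6304,7.2778)
sweep = 180° − θ = 71.7694°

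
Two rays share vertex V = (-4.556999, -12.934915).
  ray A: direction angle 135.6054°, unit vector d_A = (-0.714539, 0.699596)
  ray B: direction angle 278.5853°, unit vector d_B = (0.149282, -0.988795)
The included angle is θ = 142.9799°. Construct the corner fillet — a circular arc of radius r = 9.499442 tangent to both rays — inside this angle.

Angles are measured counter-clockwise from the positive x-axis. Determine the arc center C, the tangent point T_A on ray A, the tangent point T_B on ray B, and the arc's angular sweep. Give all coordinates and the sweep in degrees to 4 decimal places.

center=(-13.4752,-17.4977) T_A=(-6.8295,-10.7100) T_B=(-4.0822,-16.0796) sweep=37.0201

bisector direction at 207.0954° = (-0.890250,-0.455473)
center distance |VC| = r/sin(θ/2) = 9.499442/sin(71.4899°) = 10.017677
C = V + |VC|·bis = (-13.4752,-17.4977)
T_A = V + ((C−V)·d_A)·d_A = V + 3.1803·d_A = (-6.8295,-10.7100)
T_B = V + ((C−V)·d_B)·d_B = V + 3.1803·d_B = (-4.0822,-16.0796)
sweep = 180° − θ = 37.0201°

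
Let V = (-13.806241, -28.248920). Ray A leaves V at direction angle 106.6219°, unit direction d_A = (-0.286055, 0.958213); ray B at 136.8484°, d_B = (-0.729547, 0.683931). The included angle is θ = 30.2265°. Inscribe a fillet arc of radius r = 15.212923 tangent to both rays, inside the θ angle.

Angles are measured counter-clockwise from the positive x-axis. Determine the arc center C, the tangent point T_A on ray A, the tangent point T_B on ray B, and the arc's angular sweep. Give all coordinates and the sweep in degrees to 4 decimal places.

center=(-44.4969,21.3753) T_A=(-29.9196,25.7270) T_B=(-54.9015,10.2768) sweep=149.7735

bisector direction at 121.7351° = (-0.525994,0.850489)
center distance |VC| = r/sin(θ/2) = 15.212923/sin(15.1133°) = 58.347919
C = V + |VC|·bis = (-44.4969,21.3753)
T_A = V + ((C−V)·d_A)·d_A = V + 56.3298·d_A = (-29.9196,25.7270)
T_B = V + ((C−V)·d_B)·d_B = V + 56.3298·d_B = (-54.9015,10.2768)
sweep = 180° − θ = 149.7735°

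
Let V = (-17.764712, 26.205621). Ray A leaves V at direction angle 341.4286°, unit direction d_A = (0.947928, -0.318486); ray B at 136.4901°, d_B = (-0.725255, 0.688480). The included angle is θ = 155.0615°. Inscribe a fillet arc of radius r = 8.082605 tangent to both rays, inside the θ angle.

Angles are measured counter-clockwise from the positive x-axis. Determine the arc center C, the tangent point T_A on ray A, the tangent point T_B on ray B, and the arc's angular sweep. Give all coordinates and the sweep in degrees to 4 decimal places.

center=(-13.4963,33.2981) T_A=(-16.0705,25.6364) T_B=(-19.0610,27.4362) sweep=24.9385

bisector direction at 58.9594° = (0.515646,0.856802)
center distance |VC| = r/sin(θ/2) = 8.082605/sin(77.5307°) = 8.277863
C = V + |VC|·bis = (-13.4963,33.2981)
T_A = V + ((C−V)·d_A)·d_A = V + 1.7873·d_A = (-16.0705,25.6364)
T_B = V + ((C−V)·d_B)·d_B = V + 1.7873·d_B = (-19.0610,27.4362)
sweep = 180° − θ = 24.9385°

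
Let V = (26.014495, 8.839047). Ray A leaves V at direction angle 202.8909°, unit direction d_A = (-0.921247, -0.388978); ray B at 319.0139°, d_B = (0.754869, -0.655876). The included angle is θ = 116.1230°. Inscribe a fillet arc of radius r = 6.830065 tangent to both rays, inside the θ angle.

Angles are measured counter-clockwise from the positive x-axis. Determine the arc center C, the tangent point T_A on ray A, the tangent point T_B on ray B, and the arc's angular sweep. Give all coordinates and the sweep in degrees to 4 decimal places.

center=(24.7488,0.8907) T_A=(22.0921,7.1829) T_B=(29.2285,6.0465) sweep=63.8770

bisector direction at 260.9524° = (-0.157255,-0.987558)
center distance |VC| = r/sin(θ/2) = 6.830065/sin(58.0615°) = 8.048472
C = V + |VC|·bis = (24.7488,0.8907)
T_A = V + ((C−V)·d_A)·d_A = V + 4.2577·d_A = (22.0921,7.1829)
T_B = V + ((C−V)·d_B)·d_B = V + 4.2577·d_B = (29.2285,6.0465)
sweep = 180° − θ = 63.8770°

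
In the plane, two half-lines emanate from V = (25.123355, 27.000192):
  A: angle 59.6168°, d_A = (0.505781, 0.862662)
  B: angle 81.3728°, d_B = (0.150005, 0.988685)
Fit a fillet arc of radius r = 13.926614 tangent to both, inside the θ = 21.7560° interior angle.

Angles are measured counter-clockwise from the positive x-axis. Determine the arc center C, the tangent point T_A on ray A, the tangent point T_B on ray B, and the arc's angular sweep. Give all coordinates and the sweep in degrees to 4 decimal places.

bisector direction at 70.4948° = (0.333892,0.942611)
center distance |VC| = r/sin(θ/2) = 13.926614/sin(10.8780°) = 73.795746
C = V + |VC|·bis = (49.7632,96.5609)
T_A = V + ((C−V)·d_A)·d_A = V + 72.4697·d_A = (61.7772,89.5171)
T_B = V + ((C−V)·d_B)·d_B = V + 72.4697·d_B = (35.9942,98.6499)
sweep = 180° − θ = 158.2440°

center=(49.7632,96.5609) T_A=(61.7772,89.5171) T_B=(35.9942,98.6499) sweep=158.2440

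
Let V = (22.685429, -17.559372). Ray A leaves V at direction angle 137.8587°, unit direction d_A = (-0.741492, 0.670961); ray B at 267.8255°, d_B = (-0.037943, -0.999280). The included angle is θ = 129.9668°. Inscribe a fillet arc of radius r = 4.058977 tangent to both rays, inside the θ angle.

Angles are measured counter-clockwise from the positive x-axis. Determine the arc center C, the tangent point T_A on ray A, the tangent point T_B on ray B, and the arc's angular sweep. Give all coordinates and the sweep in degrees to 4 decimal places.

center=(18.5575,-19.2982) T_A=(21.2809,-16.2885) T_B=(22.6136,-19.4522) sweep=50.0332

bisector direction at 202.8421° = (-0.921578,-0.388193)
center distance |VC| = r/sin(θ/2) = 4.058977/sin(64.9834°) = 4.479191
C = V + |VC|·bis = (18.5575,-19.2982)
T_A = V + ((C−V)·d_A)·d_A = V + 1.8942·d_A = (21.2809,-16.2885)
T_B = V + ((C−V)·d_B)·d_B = V + 1.8942·d_B = (22.6136,-19.4522)
sweep = 180° − θ = 50.0332°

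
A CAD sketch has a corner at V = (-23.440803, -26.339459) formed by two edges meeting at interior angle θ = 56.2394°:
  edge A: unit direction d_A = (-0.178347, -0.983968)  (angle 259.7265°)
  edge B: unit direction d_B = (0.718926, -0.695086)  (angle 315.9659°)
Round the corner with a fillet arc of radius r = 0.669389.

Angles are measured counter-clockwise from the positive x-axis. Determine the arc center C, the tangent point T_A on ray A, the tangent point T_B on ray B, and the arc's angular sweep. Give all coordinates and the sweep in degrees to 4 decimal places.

center=(-23.0055,-27.6914) T_A=(-23.6642,-27.5720) T_B=(-22.5403,-27.2101) sweep=123.7606

bisector direction at 287.8462° = (0.306463,-0.951883)
center distance |VC| = r/sin(θ/2) = 0.669389/sin(28.1197°) = 1.420258
C = V + |VC|·bis = (-23.0055,-27.6914)
T_A = V + ((C−V)·d_A)·d_A = V + 1.2526·d_A = (-23.6642,-27.5720)
T_B = V + ((C−V)·d_B)·d_B = V + 1.2526·d_B = (-22.5403,-27.2101)
sweep = 180° − θ = 123.7606°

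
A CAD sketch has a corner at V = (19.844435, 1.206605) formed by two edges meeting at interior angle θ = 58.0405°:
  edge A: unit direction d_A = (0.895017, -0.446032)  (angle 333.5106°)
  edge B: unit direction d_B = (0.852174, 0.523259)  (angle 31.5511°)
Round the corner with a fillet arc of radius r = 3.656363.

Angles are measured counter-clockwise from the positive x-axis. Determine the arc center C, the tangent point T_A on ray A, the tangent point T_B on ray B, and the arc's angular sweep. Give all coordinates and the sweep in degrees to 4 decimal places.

center=(27.3741,1.5394) T_A=(25.7433,-1.7331) T_B=(25.4609,4.6553) sweep=121.9595

bisector direction at 2.5308° = (0.999025,0.044157)
center distance |VC| = r/sin(θ/2) = 3.656363/sin(29.0203°) = 7.537048
C = V + |VC|·bis = (27.3741,1.5394)
T_A = V + ((C−V)·d_A)·d_A = V + 6.5908·d_A = (25.7433,-1.7331)
T_B = V + ((C−V)·d_B)·d_B = V + 6.5908·d_B = (25.4609,4.6553)
sweep = 180° − θ = 121.9595°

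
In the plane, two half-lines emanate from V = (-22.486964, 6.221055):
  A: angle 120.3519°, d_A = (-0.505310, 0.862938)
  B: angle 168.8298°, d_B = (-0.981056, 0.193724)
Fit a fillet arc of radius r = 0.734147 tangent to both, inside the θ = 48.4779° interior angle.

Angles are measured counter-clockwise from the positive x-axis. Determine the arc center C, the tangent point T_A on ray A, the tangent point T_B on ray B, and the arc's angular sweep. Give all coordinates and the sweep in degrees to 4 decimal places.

center=(-23.9444,7.2572) T_A=(-23.3109,7.6281) T_B=(-24.0867,6.5369) sweep=131.5221

bisector direction at 144.5908° = (-0.815035,0.579411)
center distance |VC| = r/sin(θ/2) = 0.734147/sin(24.2389°) = 1.788234
C = V + |VC|·bis = (-23.9444,7.2572)
T_A = V + ((C−V)·d_A)·d_A = V + 1.6306·d_A = (-23.3109,7.6281)
T_B = V + ((C−V)·d_B)·d_B = V + 1.6306·d_B = (-24.0867,6.5369)
sweep = 180° − θ = 131.5221°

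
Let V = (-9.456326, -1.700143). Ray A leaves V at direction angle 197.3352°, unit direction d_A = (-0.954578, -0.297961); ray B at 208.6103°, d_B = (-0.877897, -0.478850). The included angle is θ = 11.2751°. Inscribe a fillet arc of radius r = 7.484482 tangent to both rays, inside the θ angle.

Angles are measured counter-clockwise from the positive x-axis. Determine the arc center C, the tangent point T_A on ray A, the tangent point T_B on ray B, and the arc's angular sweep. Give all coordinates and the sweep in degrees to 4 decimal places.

center=(-79.6033,-31.4364) T_A=(-81.8333,-24.2919) T_B=(-76.0193,-38.0070) sweep=168.7249

bisector direction at 202.9727° = (-0.920691,-0.390293)
center distance |VC| = r/sin(θ/2) = 7.484482/sin(5.6376°) = 76.189471
C = V + |VC|·bis = (-79.6033,-31.4364)
T_A = V + ((C−V)·d_A)·d_A = V + 75.8210·d_A = (-81.8333,-24.2919)
T_B = V + ((C−V)·d_B)·d_B = V + 75.8210·d_B = (-76.0193,-38.0070)
sweep = 180° − θ = 168.7249°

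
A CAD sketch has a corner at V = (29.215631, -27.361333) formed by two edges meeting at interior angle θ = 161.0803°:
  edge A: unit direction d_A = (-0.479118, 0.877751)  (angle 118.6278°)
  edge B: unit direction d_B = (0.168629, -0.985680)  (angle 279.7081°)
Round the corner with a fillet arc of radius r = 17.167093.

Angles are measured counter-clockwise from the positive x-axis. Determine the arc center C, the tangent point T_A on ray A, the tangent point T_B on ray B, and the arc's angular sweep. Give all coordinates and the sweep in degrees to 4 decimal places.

bisector direction at 199.1680° = (-0.944560,-0.328338)
center distance |VC| = r/sin(θ/2) = 17.167093/sin(80.5401°) = 17.403767
C = V + |VC|·bis = (12.7767,-33.0757)
T_A = V + ((C−V)·d_A)·d_A = V + 2.8604·d_A = (27.8452,-24.8506)
T_B = V + ((C−V)·d_B)·d_B = V + 2.8604·d_B = (29.6980,-30.1808)
sweep = 180° − θ = 18.9197°

center=(12.7767,-33.0757) T_A=(27.8452,-24.8506) T_B=(29.6980,-30.1808) sweep=18.9197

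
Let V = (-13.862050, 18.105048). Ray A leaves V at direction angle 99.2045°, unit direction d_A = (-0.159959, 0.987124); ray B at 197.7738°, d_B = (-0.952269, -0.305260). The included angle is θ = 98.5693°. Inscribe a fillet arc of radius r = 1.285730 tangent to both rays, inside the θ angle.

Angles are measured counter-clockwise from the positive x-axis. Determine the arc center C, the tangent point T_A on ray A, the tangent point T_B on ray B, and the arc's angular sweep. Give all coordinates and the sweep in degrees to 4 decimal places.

center=(-15.3082,18.9916) T_A=(-14.0390,19.1973) T_B=(-14.9157,17.7673) sweep=81.4307

bisector direction at 148.4891° = (-0.852541,0.522660)
center distance |VC| = r/sin(θ/2) = 1.285730/sin(49.2846°) = 1.696304
C = V + |VC|·bis = (-15.3082,18.9916)
T_A = V + ((C−V)·d_A)·d_A = V + 1.1065·d_A = (-14.0390,19.1973)
T_B = V + ((C−V)·d_B)·d_B = V + 1.1065·d_B = (-14.9157,17.7673)
sweep = 180° − θ = 81.4307°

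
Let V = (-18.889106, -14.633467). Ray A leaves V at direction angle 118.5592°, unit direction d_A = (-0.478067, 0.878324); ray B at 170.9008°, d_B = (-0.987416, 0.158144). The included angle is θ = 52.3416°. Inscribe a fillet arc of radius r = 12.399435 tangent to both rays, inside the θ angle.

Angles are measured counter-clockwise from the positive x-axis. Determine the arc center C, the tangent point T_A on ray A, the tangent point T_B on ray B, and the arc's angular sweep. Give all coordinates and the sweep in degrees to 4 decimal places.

bisector direction at 144.7300° = (-0.816440,0.577430)
center distance |VC| = r/sin(θ/2) = 12.399435/sin(26.1708°) = 28.113540
C = V + |VC|·bis = (-41.8421,1.6001)
T_A = V + ((C−V)·d_A)·d_A = V + 25.2314·d_A = (-30.9514,7.5279)
T_B = V + ((C−V)·d_B)·d_B = V + 25.2314·d_B = (-43.8030,-10.6433)
sweep = 180° − θ = 127.6584°

center=(-41.8421,1.6001) T_A=(-30.9514,7.5279) T_B=(-43.8030,-10.6433) sweep=127.6584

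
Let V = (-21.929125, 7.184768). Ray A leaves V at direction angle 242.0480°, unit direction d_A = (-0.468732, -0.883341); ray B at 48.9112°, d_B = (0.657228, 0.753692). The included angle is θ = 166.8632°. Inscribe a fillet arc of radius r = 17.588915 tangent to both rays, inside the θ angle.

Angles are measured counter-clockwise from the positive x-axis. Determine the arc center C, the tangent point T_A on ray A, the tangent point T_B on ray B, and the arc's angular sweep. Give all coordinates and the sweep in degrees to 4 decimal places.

bisector direction at 325.4796° = (0.823924,-0.566700)
center distance |VC| = r/sin(θ/2) = 17.588915/sin(83.4316°) = 17.705131
C = V + |VC|·bis = (-7.3414,-2.8487)
T_A = V + ((C−V)·d_A)·d_A = V + 2.0253·d_A = (-22.8784,5.3958)
T_B = V + ((C−V)·d_B)·d_B = V + 2.0253·d_B = (-20.5981,8.7112)
sweep = 180° − θ = 13.1368°

center=(-7.3414,-2.8487) T_A=(-22.8784,5.3958) T_B=(-20.5981,8.7112) sweep=13.1368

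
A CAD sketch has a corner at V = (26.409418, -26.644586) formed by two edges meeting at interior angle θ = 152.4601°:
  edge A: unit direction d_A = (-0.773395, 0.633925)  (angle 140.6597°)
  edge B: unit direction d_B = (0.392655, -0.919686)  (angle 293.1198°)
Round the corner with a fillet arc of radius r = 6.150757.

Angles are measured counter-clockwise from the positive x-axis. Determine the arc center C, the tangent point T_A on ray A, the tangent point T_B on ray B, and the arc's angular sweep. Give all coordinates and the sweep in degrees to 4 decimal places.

center=(21.3445,-30.4460) T_A=(25.2436,-25.6890) T_B=(27.0013,-28.0309) sweep=27.5399

bisector direction at 216.8897° = (-0.799792,-0.600277)
center distance |VC| = r/sin(θ/2) = 6.150757/sin(76.2301°) = 6.332765
C = V + |VC|·bis = (21.3445,-30.4460)
T_A = V + ((C−V)·d_A)·d_A = V + 1.5074·d_A = (25.2436,-25.6890)
T_B = V + ((C−V)·d_B)·d_B = V + 1.5074·d_B = (27.0013,-28.0309)
sweep = 180° − θ = 27.5399°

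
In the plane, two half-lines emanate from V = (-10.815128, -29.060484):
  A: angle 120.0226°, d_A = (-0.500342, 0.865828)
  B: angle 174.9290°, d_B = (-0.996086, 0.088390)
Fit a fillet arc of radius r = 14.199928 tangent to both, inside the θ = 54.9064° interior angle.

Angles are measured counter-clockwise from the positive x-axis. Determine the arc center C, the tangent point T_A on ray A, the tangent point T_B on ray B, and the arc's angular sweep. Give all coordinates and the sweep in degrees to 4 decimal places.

center=(-36.7853,-12.5002) T_A=(-24.4906,-5.3954) T_B=(-38.0404,-26.6446) sweep=125.0936

bisector direction at 147.4758° = (-0.843164,0.537656)
center distance |VC| = r/sin(θ/2) = 14.199928/sin(27.4532°) = 30.800848
C = V + |VC|·bis = (-36.7853,-12.5002)
T_A = V + ((C−V)·d_A)·d_A = V + 27.3323·d_A = (-24.4906,-5.3954)
T_B = V + ((C−V)·d_B)·d_B = V + 27.3323·d_B = (-38.0404,-26.6446)
sweep = 180° − θ = 125.0936°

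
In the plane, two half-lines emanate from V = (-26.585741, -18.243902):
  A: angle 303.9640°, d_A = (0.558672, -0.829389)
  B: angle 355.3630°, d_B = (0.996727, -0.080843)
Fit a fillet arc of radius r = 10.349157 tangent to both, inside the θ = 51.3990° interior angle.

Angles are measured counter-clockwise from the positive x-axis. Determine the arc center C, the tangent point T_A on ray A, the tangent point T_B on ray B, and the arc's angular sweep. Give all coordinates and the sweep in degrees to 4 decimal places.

center=(-5.9883,-30.2977) T_A=(-14.5718,-36.0794) T_B=(-5.1517,-19.9824) sweep=128.6010

bisector direction at 329.6635° = (0.863074,-0.505078)
center distance |VC| = r/sin(θ/2) = 10.349157/sin(25.6995°) = 23.865163
C = V + |VC|·bis = (-5.9883,-30.2977)
T_A = V + ((C−V)·d_A)·d_A = V + 21.5044·d_A = (-14.5718,-36.0794)
T_B = V + ((C−V)·d_B)·d_B = V + 21.5044·d_B = (-5.1517,-19.9824)
sweep = 180° − θ = 128.6010°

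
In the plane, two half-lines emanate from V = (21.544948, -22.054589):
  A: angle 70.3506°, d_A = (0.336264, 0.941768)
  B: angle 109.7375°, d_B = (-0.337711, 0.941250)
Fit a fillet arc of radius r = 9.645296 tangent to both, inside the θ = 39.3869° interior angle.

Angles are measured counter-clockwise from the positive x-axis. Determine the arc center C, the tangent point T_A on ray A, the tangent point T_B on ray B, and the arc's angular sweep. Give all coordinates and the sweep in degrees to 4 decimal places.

bisector direction at 90.0441° = (-0.000769,1.000000)
center distance |VC| = r/sin(θ/2) = 9.645296/sin(19.6934°) = 28.622107
C = V + |VC|·bis = (21.5229,6.5675)
T_A = V + ((C−V)·d_A)·d_A = V + 26.9480·d_A = (30.6066,3.3241)
T_B = V + ((C−V)·d_B)·d_B = V + 26.9480·d_B = (12.4443,3.3102)
sweep = 180° − θ = 140.6131°

center=(21.5229,6.5675) T_A=(30.6066,3.3241) T_B=(12.4443,3.3102) sweep=140.6131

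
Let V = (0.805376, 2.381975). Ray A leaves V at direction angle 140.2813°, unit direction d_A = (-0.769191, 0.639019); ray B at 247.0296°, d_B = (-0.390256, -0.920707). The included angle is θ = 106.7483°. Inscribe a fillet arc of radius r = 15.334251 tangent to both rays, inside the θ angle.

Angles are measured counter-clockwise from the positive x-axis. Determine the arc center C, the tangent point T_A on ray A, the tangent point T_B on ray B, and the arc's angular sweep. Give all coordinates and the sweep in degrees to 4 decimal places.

bisector direction at 193.6555° = (-0.971733,-0.236083)
center distance |VC| = r/sin(θ/2) = 15.334251/sin(53.3742°) = 19.106949
C = V + |VC|·bis = (-17.7615,-2.1288)
T_A = V + ((C−V)·d_A)·d_A = V + 11.3990·d_A = (-7.9626,9.6661)
T_B = V + ((C−V)·d_B)·d_B = V + 11.3990·d_B = (-3.6431,-8.1131)
sweep = 180° − θ = 73.2517°

center=(-17.7615,-2.1288) T_A=(-7.9626,9.6661) T_B=(-3.6431,-8.1131) sweep=73.2517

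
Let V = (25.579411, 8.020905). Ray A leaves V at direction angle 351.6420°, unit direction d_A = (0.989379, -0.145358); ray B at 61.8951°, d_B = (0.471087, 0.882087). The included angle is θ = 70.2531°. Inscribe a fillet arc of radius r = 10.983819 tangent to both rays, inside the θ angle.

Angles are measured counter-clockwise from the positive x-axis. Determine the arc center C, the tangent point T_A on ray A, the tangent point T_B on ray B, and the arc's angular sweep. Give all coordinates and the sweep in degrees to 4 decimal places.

center=(42.6232,16.6186) T_A=(41.0266,5.7514) T_B=(32.9345,21.7929) sweep=109.7469

bisector direction at 26.7686° = (0.892833,0.450388)
center distance |VC| = r/sin(θ/2) = 10.983819/sin(35.1266°) = 19.089535
C = V + |VC|·bis = (42.6232,16.6186)
T_A = V + ((C−V)·d_A)·d_A = V + 15.6130·d_A = (41.0266,5.7514)
T_B = V + ((C−V)·d_B)·d_B = V + 15.6130·d_B = (32.9345,21.7929)
sweep = 180° − θ = 109.7469°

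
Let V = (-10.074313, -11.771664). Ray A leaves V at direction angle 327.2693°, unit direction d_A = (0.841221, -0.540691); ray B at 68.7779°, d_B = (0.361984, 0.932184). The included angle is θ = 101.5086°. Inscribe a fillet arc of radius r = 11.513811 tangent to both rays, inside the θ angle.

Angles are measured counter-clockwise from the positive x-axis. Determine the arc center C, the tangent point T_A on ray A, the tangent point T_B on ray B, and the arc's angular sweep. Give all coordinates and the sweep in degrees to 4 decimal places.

bisector direction at 18.0236° = (0.950929,0.309409)
center distance |VC| = r/sin(θ/2) = 11.513811/sin(50.7543°) = 14.867271
C = V + |VC|·bis = (4.0634,-7.1716)
T_A = V + ((C−V)·d_A)·d_A = V + 9.4057·d_A = (-2.1620,-16.8573)
T_B = V + ((C−V)·d_B)·d_B = V + 9.4057·d_B = (-6.6696,-3.0038)
sweep = 180° − θ = 78.4914°

center=(4.0634,-7.1716) T_A=(-2.1620,-16.8573) T_B=(-6.6696,-3.0038) sweep=78.4914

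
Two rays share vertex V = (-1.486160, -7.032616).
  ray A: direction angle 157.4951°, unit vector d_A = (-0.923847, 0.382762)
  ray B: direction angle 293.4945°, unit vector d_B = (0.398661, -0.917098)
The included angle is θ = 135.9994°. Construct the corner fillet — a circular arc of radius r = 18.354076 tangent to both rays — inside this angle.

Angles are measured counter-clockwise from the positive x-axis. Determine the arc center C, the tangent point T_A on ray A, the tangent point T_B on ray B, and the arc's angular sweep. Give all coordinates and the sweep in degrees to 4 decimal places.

bisector direction at 225.4948° = (-0.700974,-0.713187)
center distance |VC| = r/sin(θ/2) = 18.354076/sin(67.9997°) = 19.795551
C = V + |VC|·bis = (-15.3623,-21.1505)
T_A = V + ((C−V)·d_A)·d_A = V + 7.4156·d_A = (-8.3371,-4.1942)
T_B = V + ((C−V)·d_B)·d_B = V + 7.4156·d_B = (1.4702,-13.8335)
sweep = 180° − θ = 44.0006°

center=(-15.3623,-21.1505) T_A=(-8.3371,-4.1942) T_B=(1.4702,-13.8335) sweep=44.0006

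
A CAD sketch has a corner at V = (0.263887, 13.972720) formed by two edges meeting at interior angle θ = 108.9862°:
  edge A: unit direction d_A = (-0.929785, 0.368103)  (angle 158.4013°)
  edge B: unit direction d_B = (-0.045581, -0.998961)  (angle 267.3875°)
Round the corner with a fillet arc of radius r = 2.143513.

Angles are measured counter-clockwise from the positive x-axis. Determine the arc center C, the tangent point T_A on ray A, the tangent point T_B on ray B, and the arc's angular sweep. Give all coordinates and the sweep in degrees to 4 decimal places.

center=(-1.9471,12.5427) T_A=(-1.1581,14.5357) T_B=(0.1942,12.4450) sweep=71.0138

bisector direction at 212.8944° = (-0.839673,-0.543092)
center distance |VC| = r/sin(θ/2) = 2.143513/sin(54.4931°) = 2.633161
C = V + |VC|·bis = (-1.9471,12.5427)
T_A = V + ((C−V)·d_A)·d_A = V + 1.5293·d_A = (-1.1581,14.5357)
T_B = V + ((C−V)·d_B)·d_B = V + 1.5293·d_B = (0.1942,12.4450)
sweep = 180° − θ = 71.0138°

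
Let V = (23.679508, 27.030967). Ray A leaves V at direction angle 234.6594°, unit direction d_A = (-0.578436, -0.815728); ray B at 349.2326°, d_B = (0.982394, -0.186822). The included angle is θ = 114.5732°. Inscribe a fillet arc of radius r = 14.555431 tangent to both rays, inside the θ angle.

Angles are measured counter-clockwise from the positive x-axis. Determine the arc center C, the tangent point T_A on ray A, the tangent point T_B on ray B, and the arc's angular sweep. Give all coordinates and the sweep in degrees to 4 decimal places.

center=(30.1449,10.9852) T_A=(18.2716,19.4045) T_B=(32.8641,25.2843) sweep=65.4268

bisector direction at 291.9460° = (0.373733,-0.927537)
center distance |VC| = r/sin(θ/2) = 14.555431/sin(57.2866°) = 17.299383
C = V + |VC|·bis = (30.1449,10.9852)
T_A = V + ((C−V)·d_A)·d_A = V + 9.3492·d_A = (18.2716,19.4045)
T_B = V + ((C−V)·d_B)·d_B = V + 9.3492·d_B = (32.8641,25.2843)
sweep = 180° − θ = 65.4268°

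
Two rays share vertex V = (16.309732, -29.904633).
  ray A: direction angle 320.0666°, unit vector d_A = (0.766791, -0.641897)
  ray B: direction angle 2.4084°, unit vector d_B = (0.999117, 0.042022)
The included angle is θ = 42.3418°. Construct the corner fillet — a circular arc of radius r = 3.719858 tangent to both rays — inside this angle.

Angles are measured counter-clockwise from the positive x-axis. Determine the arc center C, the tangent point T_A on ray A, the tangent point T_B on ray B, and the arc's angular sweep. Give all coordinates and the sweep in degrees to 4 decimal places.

center=(26.0624,-33.2176) T_A=(23.6746,-36.0699) T_B=(25.9061,-29.5010) sweep=137.6582

bisector direction at 341.2375° = (0.946860,-0.321646)
center distance |VC| = r/sin(θ/2) = 3.719858/sin(21.1709°) = 10.300007
C = V + |VC|·bis = (26.0624,-33.2176)
T_A = V + ((C−V)·d_A)·d_A = V + 9.6048·d_A = (23.6746,-36.0699)
T_B = V + ((C−V)·d_B)·d_B = V + 9.6048·d_B = (25.9061,-29.5010)
sweep = 180° − θ = 137.6582°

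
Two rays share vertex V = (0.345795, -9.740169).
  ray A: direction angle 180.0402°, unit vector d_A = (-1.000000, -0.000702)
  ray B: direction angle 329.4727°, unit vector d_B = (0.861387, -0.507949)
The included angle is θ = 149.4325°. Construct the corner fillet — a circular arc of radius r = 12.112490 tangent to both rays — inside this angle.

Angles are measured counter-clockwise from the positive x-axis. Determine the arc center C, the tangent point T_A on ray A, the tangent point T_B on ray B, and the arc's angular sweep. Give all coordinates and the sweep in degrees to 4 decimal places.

center=(-2.9556,-21.8550) T_A=(-2.9641,-9.7425) T_B=(3.1969,-11.4214) sweep=30.5675

bisector direction at 254.7565° = (-0.262923,-0.964817)
center distance |VC| = r/sin(θ/2) = 12.112490/sin(74.7163°) = 12.556589
C = V + |VC|·bis = (-2.9556,-21.8550)
T_A = V + ((C−V)·d_A)·d_A = V + 3.3099·d_A = (-2.9641,-9.7425)
T_B = V + ((C−V)·d_B)·d_B = V + 3.3099·d_B = (3.1969,-11.4214)
sweep = 180° − θ = 30.5675°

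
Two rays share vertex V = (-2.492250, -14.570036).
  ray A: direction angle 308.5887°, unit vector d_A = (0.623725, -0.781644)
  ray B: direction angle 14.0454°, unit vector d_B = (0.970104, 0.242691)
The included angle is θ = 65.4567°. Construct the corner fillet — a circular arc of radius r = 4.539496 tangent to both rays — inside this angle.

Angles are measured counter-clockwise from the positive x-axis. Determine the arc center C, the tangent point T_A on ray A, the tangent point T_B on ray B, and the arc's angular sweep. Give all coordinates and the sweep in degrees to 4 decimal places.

bisector direction at 341.3171° = (0.947306,-0.320331)
center distance |VC| = r/sin(θ/2) = 4.539496/sin(32.7283°) = 8.396264
C = V + |VC|·bis = (5.4616,-17.2596)
T_A = V + ((C−V)·d_A)·d_A = V + 7.0633·d_A = (1.9133,-20.0910)
T_B = V + ((C−V)·d_B)·d_B = V + 7.0633·d_B = (4.3599,-12.8558)
sweep = 180° − θ = 114.5433°

center=(5.4616,-17.2596) T_A=(1.9133,-20.0910) T_B=(4.3599,-12.8558) sweep=114.5433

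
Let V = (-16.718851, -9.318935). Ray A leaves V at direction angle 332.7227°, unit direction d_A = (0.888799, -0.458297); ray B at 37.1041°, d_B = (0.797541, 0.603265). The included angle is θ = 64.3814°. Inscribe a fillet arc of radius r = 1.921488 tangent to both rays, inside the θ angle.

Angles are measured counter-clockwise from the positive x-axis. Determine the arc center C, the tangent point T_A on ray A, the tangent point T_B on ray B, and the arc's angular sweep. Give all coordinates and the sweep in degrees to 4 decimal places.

bisector direction at 4.9134° = (0.996325,0.085650)
center distance |VC| = r/sin(θ/2) = 1.921488/sin(32.1907°) = 3.606810
C = V + |VC|·bis = (-13.1253,-9.0100)
T_A = V + ((C−V)·d_A)·d_A = V + 3.0524·d_A = (-14.0059,-10.7178)
T_B = V + ((C−V)·d_B)·d_B = V + 3.0524·d_B = (-14.2845,-7.4775)
sweep = 180° − θ = 115.6186°

center=(-13.1253,-9.0100) T_A=(-14.0059,-10.7178) T_B=(-14.2845,-7.4775) sweep=115.6186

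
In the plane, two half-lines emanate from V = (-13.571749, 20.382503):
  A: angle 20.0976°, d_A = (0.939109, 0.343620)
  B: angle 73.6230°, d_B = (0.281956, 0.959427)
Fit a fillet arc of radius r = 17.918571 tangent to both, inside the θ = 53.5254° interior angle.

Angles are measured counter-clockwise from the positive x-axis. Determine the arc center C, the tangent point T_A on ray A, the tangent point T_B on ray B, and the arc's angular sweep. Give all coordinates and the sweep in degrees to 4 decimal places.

bisector direction at 46.8603° = (0.683780,0.729689)
center distance |VC| = r/sin(θ/2) = 17.918571/sin(26.7627°) = 39.792840
C = V + |VC|·bis = (13.6378,49.4189)
T_A = V + ((C−V)·d_A)·d_A = V + 35.5302·d_A = (19.7950,32.5914)
T_B = V + ((C−V)·d_B)·d_B = V + 35.5302·d_B = (-3.5538,54.4711)
sweep = 180° − θ = 126.4746°

center=(13.6378,49.4189) T_A=(19.7950,32.5914) T_B=(-3.5538,54.4711) sweep=126.4746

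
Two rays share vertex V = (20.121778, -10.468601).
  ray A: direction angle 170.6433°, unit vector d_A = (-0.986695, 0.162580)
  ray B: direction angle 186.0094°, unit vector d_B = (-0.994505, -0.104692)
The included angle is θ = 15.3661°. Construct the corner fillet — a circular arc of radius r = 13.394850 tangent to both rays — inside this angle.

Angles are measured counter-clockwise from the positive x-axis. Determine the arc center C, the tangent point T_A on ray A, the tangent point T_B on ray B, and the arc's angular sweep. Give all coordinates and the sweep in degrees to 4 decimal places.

bisector direction at 178.3264° = (-0.999573,0.029207)
center distance |VC| = r/sin(θ/2) = 13.394850/sin(7.6830°) = 100.191099
C = V + |VC|·bis = (-80.0266,-7.5424)
T_A = V + ((C−V)·d_A)·d_A = V + 99.2917·d_A = (-77.8488,5.6743)
T_B = V + ((C−V)·d_B)·d_B = V + 99.2917·d_B = (-78.6243,-20.8636)
sweep = 180° − θ = 164.6339°

center=(-80.0266,-7.5424) T_A=(-77.8488,5.6743) T_B=(-78.6243,-20.8636) sweep=164.6339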